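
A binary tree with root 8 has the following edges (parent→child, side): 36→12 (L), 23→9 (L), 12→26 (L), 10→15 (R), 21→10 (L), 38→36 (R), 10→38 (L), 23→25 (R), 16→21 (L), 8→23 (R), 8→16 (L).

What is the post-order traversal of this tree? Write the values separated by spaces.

26 12 36 38 15 10 21 16 9 25 23 8

Post-order visits the left subtree, then the right subtree, then the node.
At 8: go left to 16.
  At 16: go left to 21.
    At 21: go left to 10.
      At 10: go left to 38.
        At 38: no left child.
        At 38: go right to 36.
          At 36: go left to 12.
            At 12: go left to 26.
              26 is a leaf — visit 26.
            At 12: no right child.
            Visit 12.
          At 36: no right child.
          Visit 36.
        Visit 38.
      At 10: go right to 15.
        15 is a leaf — visit 15.
      Visit 10.
    At 21: no right child.
    Visit 21.
  At 16: no right child.
  Visit 16.
At 8: go right to 23.
  At 23: go left to 9.
    9 is a leaf — visit 9.
  At 23: go right to 25.
    25 is a leaf — visit 25.
  Visit 23.
Visit 8.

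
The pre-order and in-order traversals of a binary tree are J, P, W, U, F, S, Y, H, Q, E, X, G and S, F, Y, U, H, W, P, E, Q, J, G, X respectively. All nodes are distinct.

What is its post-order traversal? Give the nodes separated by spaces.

The first element of pre-order is the root; it splits in-order into left and right subtrees.
Root J: left subtree has 9 nodes {S, F, Y, U, H, W, P, E, Q}, right has 2 {G, X}.
  Root P: left subtree has 6 nodes {S, F, Y, U, H, W}, right has 2 {E, Q}.
    Root W: left subtree has 5 nodes {S, F, Y, U, H}, right has 0 { }.
      Root U: left subtree has 3 nodes {S, F, Y}, right has 1 {H}.
        Root F: left subtree has 1 node {S}, right has 1 {Y}.
    Root Q: left subtree has 1 node {E}, right has 0 { }.
  Root X: left subtree has 1 node {G}, right has 0 { }.

S Y F H U W E Q P G X J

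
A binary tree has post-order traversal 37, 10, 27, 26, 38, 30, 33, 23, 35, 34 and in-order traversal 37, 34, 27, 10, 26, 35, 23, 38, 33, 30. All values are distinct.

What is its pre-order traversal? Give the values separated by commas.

34, 37, 35, 26, 27, 10, 23, 33, 38, 30

The last element of post-order is the root; it splits in-order into left and right subtrees.
Root 34: left subtree has 1 node {37}, right has 8 {27, 10, 26, 35, 23, 38, 33, 30}.
  Root 35: left subtree has 3 nodes {27, 10, 26}, right has 4 {23, 38, 33, 30}.
    Root 26: left subtree has 2 nodes {27, 10}, right has 0 { }.
      Root 27: left subtree has 0 nodes { }, right has 1 {10}.
    Root 23: left subtree has 0 nodes { }, right has 3 {38, 33, 30}.
      Root 33: left subtree has 1 node {38}, right has 1 {30}.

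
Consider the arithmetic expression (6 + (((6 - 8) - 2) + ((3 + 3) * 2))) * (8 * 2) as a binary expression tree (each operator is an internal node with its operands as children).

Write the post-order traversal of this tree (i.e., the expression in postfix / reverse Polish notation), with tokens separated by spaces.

6 6 8 - 2 - 3 3 + 2 * + + 8 2 * *

Post-order on an expression tree gives postfix notation: for each operator, emit left operand, right operand, then the operator.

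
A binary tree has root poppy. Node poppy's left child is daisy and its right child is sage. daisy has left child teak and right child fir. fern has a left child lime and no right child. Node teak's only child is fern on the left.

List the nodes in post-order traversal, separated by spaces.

lime fern teak fir daisy sage poppy

Post-order visits the left subtree, then the right subtree, then the node.
At poppy: go left to daisy.
  At daisy: go left to teak.
    At teak: go left to fern.
      At fern: go left to lime.
        lime is a leaf — visit lime.
      At fern: no right child.
      Visit fern.
    At teak: no right child.
    Visit teak.
  At daisy: go right to fir.
    fir is a leaf — visit fir.
  Visit daisy.
At poppy: go right to sage.
  sage is a leaf — visit sage.
Visit poppy.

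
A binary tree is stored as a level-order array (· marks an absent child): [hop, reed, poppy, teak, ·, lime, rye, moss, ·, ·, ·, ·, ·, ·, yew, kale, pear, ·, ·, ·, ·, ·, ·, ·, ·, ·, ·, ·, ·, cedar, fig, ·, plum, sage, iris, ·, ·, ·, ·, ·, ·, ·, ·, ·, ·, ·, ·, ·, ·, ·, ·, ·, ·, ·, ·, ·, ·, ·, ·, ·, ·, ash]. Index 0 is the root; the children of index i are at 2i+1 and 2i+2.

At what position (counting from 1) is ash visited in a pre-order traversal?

16

Pre-order visits the node, then its left subtree, then its right subtree.
Visit hop.
At hop: go left to reed.
  Visit reed.
  At reed: go left to teak.
    Visit teak.
    At teak: go left to moss.
      Visit moss.
      At moss: go left to kale.
        Visit kale.
        At kale: no left child.
        At kale: go right to plum.
          plum is a leaf — visit plum.
      At moss: go right to pear.
        Visit pear.
        At pear: go left to sage.
          sage is a leaf — visit sage.
        At pear: go right to iris.
          iris is a leaf — visit iris.
    At teak: no right child.
  At reed: no right child.
At hop: go right to poppy.
  Visit poppy.
  At poppy: go left to lime.
    lime is a leaf — visit lime.
  At poppy: go right to rye.
    Visit rye.
    At rye: no left child.
    At rye: go right to yew.
      Visit yew.
      At yew: go left to cedar.
        cedar is a leaf — visit cedar.
      At yew: go right to fig.
        Visit fig.
        At fig: go left to ash.
          ash is a leaf — visit ash.
        At fig: no right child.
Full pre-order sequence: hop, reed, teak, moss, kale, plum, pear, sage, iris, poppy, lime, rye, yew, cedar, fig, ash.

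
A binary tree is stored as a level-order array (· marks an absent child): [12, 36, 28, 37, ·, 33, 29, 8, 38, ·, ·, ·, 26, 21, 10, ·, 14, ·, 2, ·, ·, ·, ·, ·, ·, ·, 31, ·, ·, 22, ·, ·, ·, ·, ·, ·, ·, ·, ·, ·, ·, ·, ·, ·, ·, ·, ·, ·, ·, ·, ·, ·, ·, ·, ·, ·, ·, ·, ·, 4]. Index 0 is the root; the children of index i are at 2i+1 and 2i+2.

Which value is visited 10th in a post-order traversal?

Post-order visits the left subtree, then the right subtree, then the node.
At 12: go left to 36.
  At 36: go left to 37.
    At 37: go left to 8.
      At 8: no left child.
      At 8: go right to 14.
        14 is a leaf — visit 14.
      Visit 8.
    At 37: go right to 38.
      At 38: no left child.
      At 38: go right to 2.
        2 is a leaf — visit 2.
      Visit 38.
    Visit 37.
  At 36: no right child.
  Visit 36.
At 12: go right to 28.
  At 28: go left to 33.
    At 33: no left child.
    At 33: go right to 26.
      At 26: no left child.
      At 26: go right to 31.
        31 is a leaf — visit 31.
      Visit 26.
    Visit 33.
  At 28: go right to 29.
    At 29: go left to 21.
      21 is a leaf — visit 21.
    At 29: go right to 10.
      At 10: go left to 22.
        At 22: go left to 4.
          4 is a leaf — visit 4.
        At 22: no right child.
        Visit 22.
      At 10: no right child.
      Visit 10.
    Visit 29.
  Visit 28.
Visit 12.
Full post-order sequence: 14, 8, 2, 38, 37, 36, 31, 26, 33, 21, 4, 22, 10, 29, 28, 12.

21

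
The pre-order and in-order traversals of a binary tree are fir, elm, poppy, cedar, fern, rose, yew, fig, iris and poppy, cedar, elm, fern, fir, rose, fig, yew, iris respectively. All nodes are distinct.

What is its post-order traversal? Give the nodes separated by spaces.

The first element of pre-order is the root; it splits in-order into left and right subtrees.
Root fir: left subtree has 4 nodes {poppy, cedar, elm, fern}, right has 4 {rose, fig, yew, iris}.
  Root elm: left subtree has 2 nodes {poppy, cedar}, right has 1 {fern}.
    Root poppy: left subtree has 0 nodes { }, right has 1 {cedar}.
  Root rose: left subtree has 0 nodes { }, right has 3 {fig, yew, iris}.
    Root yew: left subtree has 1 node {fig}, right has 1 {iris}.

cedar poppy fern elm fig iris yew rose fir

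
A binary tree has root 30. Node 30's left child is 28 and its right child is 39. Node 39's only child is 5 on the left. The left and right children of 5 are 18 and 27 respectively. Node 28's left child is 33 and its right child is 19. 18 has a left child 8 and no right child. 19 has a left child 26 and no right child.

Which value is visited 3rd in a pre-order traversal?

Pre-order visits the node, then its left subtree, then its right subtree.
Visit 30.
At 30: go left to 28.
  Visit 28.
  At 28: go left to 33.
    33 is a leaf — visit 33.
  At 28: go right to 19.
    Visit 19.
    At 19: go left to 26.
      26 is a leaf — visit 26.
    At 19: no right child.
At 30: go right to 39.
  Visit 39.
  At 39: go left to 5.
    Visit 5.
    At 5: go left to 18.
      Visit 18.
      At 18: go left to 8.
        8 is a leaf — visit 8.
      At 18: no right child.
    At 5: go right to 27.
      27 is a leaf — visit 27.
  At 39: no right child.
Full pre-order sequence: 30, 28, 33, 19, 26, 39, 5, 18, 8, 27.

33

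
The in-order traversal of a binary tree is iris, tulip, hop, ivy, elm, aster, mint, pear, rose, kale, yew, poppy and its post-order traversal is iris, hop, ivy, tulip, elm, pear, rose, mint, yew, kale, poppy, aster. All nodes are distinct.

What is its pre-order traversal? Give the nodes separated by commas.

aster, elm, tulip, iris, ivy, hop, poppy, kale, mint, rose, pear, yew

The last element of post-order is the root; it splits in-order into left and right subtrees.
Root aster: left subtree has 5 nodes {iris, tulip, hop, ivy, elm}, right has 6 {mint, pear, rose, kale, yew, poppy}.
  Root elm: left subtree has 4 nodes {iris, tulip, hop, ivy}, right has 0 { }.
    Root tulip: left subtree has 1 node {iris}, right has 2 {hop, ivy}.
      Root ivy: left subtree has 1 node {hop}, right has 0 { }.
  Root poppy: left subtree has 5 nodes {mint, pear, rose, kale, yew}, right has 0 { }.
    Root kale: left subtree has 3 nodes {mint, pear, rose}, right has 1 {yew}.
      Root mint: left subtree has 0 nodes { }, right has 2 {pear, rose}.
        Root rose: left subtree has 1 node {pear}, right has 0 { }.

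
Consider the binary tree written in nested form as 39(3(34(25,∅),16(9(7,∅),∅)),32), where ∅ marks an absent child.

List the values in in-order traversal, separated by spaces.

In-order visits the left subtree, then the node, then the right subtree.
At 39: go left to 3.
  At 3: go left to 34.
    At 34: go left to 25.
      25 is a leaf — visit 25.
    Visit 34.
    At 34: no right child.
  Visit 3.
  At 3: go right to 16.
    At 16: go left to 9.
      At 9: go left to 7.
        7 is a leaf — visit 7.
      Visit 9.
      At 9: no right child.
    Visit 16.
    At 16: no right child.
Visit 39.
At 39: go right to 32.
  32 is a leaf — visit 32.

25 34 3 7 9 16 39 32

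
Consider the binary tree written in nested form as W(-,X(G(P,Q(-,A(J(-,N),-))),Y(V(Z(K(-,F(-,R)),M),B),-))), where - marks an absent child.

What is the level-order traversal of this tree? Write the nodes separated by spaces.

W X G Y P Q V A Z B J K M N F R

Level-order visits nodes level by level from the root, left to right within each level.
Level 0: W
Level 1: X
Level 2: G, Y
Level 3: P, Q, V
Level 4: A, Z, B
Level 5: J, K, M
Level 6: N, F
Level 7: R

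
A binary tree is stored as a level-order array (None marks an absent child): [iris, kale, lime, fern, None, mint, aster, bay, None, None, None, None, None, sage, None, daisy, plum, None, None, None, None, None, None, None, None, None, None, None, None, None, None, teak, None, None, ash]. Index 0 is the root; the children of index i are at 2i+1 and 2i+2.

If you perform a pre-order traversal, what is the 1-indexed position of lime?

Pre-order visits the node, then its left subtree, then its right subtree.
Visit iris.
At iris: go left to kale.
  Visit kale.
  At kale: go left to fern.
    Visit fern.
    At fern: go left to bay.
      Visit bay.
      At bay: go left to daisy.
        Visit daisy.
        At daisy: go left to teak.
          teak is a leaf — visit teak.
        At daisy: no right child.
      At bay: go right to plum.
        Visit plum.
        At plum: no left child.
        At plum: go right to ash.
          ash is a leaf — visit ash.
    At fern: no right child.
  At kale: no right child.
At iris: go right to lime.
  Visit lime.
  At lime: go left to mint.
    mint is a leaf — visit mint.
  At lime: go right to aster.
    Visit aster.
    At aster: go left to sage.
      sage is a leaf — visit sage.
    At aster: no right child.
Full pre-order sequence: iris, kale, fern, bay, daisy, teak, plum, ash, lime, mint, aster, sage.

9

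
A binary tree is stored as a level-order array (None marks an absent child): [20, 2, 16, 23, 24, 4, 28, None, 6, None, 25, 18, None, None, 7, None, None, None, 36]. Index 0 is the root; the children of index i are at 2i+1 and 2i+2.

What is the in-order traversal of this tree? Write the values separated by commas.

In-order visits the left subtree, then the node, then the right subtree.
At 20: go left to 2.
  At 2: go left to 23.
    At 23: no left child.
    Visit 23.
    At 23: go right to 6.
      At 6: no left child.
      Visit 6.
      At 6: go right to 36.
        36 is a leaf — visit 36.
  Visit 2.
  At 2: go right to 24.
    At 24: no left child.
    Visit 24.
    At 24: go right to 25.
      25 is a leaf — visit 25.
Visit 20.
At 20: go right to 16.
  At 16: go left to 4.
    At 4: go left to 18.
      18 is a leaf — visit 18.
    Visit 4.
    At 4: no right child.
  Visit 16.
  At 16: go right to 28.
    At 28: no left child.
    Visit 28.
    At 28: go right to 7.
      7 is a leaf — visit 7.

23, 6, 36, 2, 24, 25, 20, 18, 4, 16, 28, 7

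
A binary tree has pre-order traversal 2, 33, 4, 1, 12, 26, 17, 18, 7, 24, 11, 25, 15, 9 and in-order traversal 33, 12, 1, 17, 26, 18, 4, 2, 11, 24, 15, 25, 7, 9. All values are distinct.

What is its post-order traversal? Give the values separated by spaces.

12 17 18 26 1 4 33 11 15 25 24 9 7 2

The first element of pre-order is the root; it splits in-order into left and right subtrees.
Root 2: left subtree has 7 nodes {33, 12, 1, 17, 26, 18, 4}, right has 6 {11, 24, 15, 25, 7, 9}.
  Root 33: left subtree has 0 nodes { }, right has 6 {12, 1, 17, 26, 18, 4}.
    Root 4: left subtree has 5 nodes {12, 1, 17, 26, 18}, right has 0 { }.
      Root 1: left subtree has 1 node {12}, right has 3 {17, 26, 18}.
        Root 26: left subtree has 1 node {17}, right has 1 {18}.
  Root 7: left subtree has 4 nodes {11, 24, 15, 25}, right has 1 {9}.
    Root 24: left subtree has 1 node {11}, right has 2 {15, 25}.
      Root 25: left subtree has 1 node {15}, right has 0 { }.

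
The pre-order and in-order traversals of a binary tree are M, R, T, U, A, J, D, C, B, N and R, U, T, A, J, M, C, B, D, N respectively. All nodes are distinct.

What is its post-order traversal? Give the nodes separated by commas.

The first element of pre-order is the root; it splits in-order into left and right subtrees.
Root M: left subtree has 5 nodes {R, U, T, A, J}, right has 4 {C, B, D, N}.
  Root R: left subtree has 0 nodes { }, right has 4 {U, T, A, J}.
    Root T: left subtree has 1 node {U}, right has 2 {A, J}.
      Root A: left subtree has 0 nodes { }, right has 1 {J}.
  Root D: left subtree has 2 nodes {C, B}, right has 1 {N}.
    Root C: left subtree has 0 nodes { }, right has 1 {B}.

U, J, A, T, R, B, C, N, D, M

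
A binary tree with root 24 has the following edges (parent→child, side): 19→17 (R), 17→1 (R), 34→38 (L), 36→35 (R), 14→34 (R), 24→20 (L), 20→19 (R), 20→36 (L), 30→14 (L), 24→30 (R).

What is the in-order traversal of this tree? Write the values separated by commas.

36, 35, 20, 19, 17, 1, 24, 14, 38, 34, 30

In-order visits the left subtree, then the node, then the right subtree.
At 24: go left to 20.
  At 20: go left to 36.
    At 36: no left child.
    Visit 36.
    At 36: go right to 35.
      35 is a leaf — visit 35.
  Visit 20.
  At 20: go right to 19.
    At 19: no left child.
    Visit 19.
    At 19: go right to 17.
      At 17: no left child.
      Visit 17.
      At 17: go right to 1.
        1 is a leaf — visit 1.
Visit 24.
At 24: go right to 30.
  At 30: go left to 14.
    At 14: no left child.
    Visit 14.
    At 14: go right to 34.
      At 34: go left to 38.
        38 is a leaf — visit 38.
      Visit 34.
      At 34: no right child.
  Visit 30.
  At 30: no right child.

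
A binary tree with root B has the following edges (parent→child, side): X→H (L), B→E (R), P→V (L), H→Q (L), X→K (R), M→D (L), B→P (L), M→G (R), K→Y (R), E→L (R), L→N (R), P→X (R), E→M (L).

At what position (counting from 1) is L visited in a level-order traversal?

Level-order visits nodes level by level from the root, left to right within each level.
Level 0: B
Level 1: P, E
Level 2: V, X, M, L
Level 3: H, K, D, G, N
Level 4: Q, Y
Full level-order sequence: B, P, E, V, X, M, L, H, K, D, G, N, Q, Y.

7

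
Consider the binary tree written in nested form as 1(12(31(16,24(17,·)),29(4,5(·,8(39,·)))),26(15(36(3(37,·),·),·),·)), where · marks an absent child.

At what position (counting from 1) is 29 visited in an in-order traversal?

In-order visits the left subtree, then the node, then the right subtree.
At 1: go left to 12.
  At 12: go left to 31.
    At 31: go left to 16.
      16 is a leaf — visit 16.
    Visit 31.
    At 31: go right to 24.
      At 24: go left to 17.
        17 is a leaf — visit 17.
      Visit 24.
      At 24: no right child.
  Visit 12.
  At 12: go right to 29.
    At 29: go left to 4.
      4 is a leaf — visit 4.
    Visit 29.
    At 29: go right to 5.
      At 5: no left child.
      Visit 5.
      At 5: go right to 8.
        At 8: go left to 39.
          39 is a leaf — visit 39.
        Visit 8.
        At 8: no right child.
Visit 1.
At 1: go right to 26.
  At 26: go left to 15.
    At 15: go left to 36.
      At 36: go left to 3.
        At 3: go left to 37.
          37 is a leaf — visit 37.
        Visit 3.
        At 3: no right child.
      Visit 36.
      At 36: no right child.
    Visit 15.
    At 15: no right child.
  Visit 26.
  At 26: no right child.
Full in-order sequence: 16, 31, 17, 24, 12, 4, 29, 5, 39, 8, 1, 37, 3, 36, 15, 26.

7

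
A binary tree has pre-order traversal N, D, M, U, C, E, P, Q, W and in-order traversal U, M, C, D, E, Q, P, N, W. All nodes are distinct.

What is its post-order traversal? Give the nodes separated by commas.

The first element of pre-order is the root; it splits in-order into left and right subtrees.
Root N: left subtree has 7 nodes {U, M, C, D, E, Q, P}, right has 1 {W}.
  Root D: left subtree has 3 nodes {U, M, C}, right has 3 {E, Q, P}.
    Root M: left subtree has 1 node {U}, right has 1 {C}.
    Root E: left subtree has 0 nodes { }, right has 2 {Q, P}.
      Root P: left subtree has 1 node {Q}, right has 0 { }.

U, C, M, Q, P, E, D, W, N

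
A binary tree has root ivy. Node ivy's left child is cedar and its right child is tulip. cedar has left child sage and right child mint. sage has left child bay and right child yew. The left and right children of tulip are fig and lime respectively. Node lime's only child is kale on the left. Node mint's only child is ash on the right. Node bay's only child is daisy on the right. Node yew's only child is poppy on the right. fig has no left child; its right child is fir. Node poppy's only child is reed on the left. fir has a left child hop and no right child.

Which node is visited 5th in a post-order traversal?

Post-order visits the left subtree, then the right subtree, then the node.
At ivy: go left to cedar.
  At cedar: go left to sage.
    At sage: go left to bay.
      At bay: no left child.
      At bay: go right to daisy.
        daisy is a leaf — visit daisy.
      Visit bay.
    At sage: go right to yew.
      At yew: no left child.
      At yew: go right to poppy.
        At poppy: go left to reed.
          reed is a leaf — visit reed.
        At poppy: no right child.
        Visit poppy.
      Visit yew.
    Visit sage.
  At cedar: go right to mint.
    At mint: no left child.
    At mint: go right to ash.
      ash is a leaf — visit ash.
    Visit mint.
  Visit cedar.
At ivy: go right to tulip.
  At tulip: go left to fig.
    At fig: no left child.
    At fig: go right to fir.
      At fir: go left to hop.
        hop is a leaf — visit hop.
      At fir: no right child.
      Visit fir.
    Visit fig.
  At tulip: go right to lime.
    At lime: go left to kale.
      kale is a leaf — visit kale.
    At lime: no right child.
    Visit lime.
  Visit tulip.
Visit ivy.
Full post-order sequence: daisy, bay, reed, poppy, yew, sage, ash, mint, cedar, hop, fir, fig, kale, lime, tulip, ivy.

yew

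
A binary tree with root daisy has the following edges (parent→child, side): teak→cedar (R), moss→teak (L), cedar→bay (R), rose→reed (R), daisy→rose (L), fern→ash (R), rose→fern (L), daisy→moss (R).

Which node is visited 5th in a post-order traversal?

Post-order visits the left subtree, then the right subtree, then the node.
At daisy: go left to rose.
  At rose: go left to fern.
    At fern: no left child.
    At fern: go right to ash.
      ash is a leaf — visit ash.
    Visit fern.
  At rose: go right to reed.
    reed is a leaf — visit reed.
  Visit rose.
At daisy: go right to moss.
  At moss: go left to teak.
    At teak: no left child.
    At teak: go right to cedar.
      At cedar: no left child.
      At cedar: go right to bay.
        bay is a leaf — visit bay.
      Visit cedar.
    Visit teak.
  At moss: no right child.
  Visit moss.
Visit daisy.
Full post-order sequence: ash, fern, reed, rose, bay, cedar, teak, moss, daisy.

bay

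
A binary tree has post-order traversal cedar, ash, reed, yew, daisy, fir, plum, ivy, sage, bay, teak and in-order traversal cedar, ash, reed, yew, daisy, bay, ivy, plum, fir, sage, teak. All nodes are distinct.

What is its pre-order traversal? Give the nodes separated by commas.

teak, bay, daisy, yew, reed, ash, cedar, sage, ivy, plum, fir

The last element of post-order is the root; it splits in-order into left and right subtrees.
Root teak: left subtree has 10 nodes {cedar, ash, reed, yew, daisy, bay, ivy, plum, fir, sage}, right has 0 { }.
  Root bay: left subtree has 5 nodes {cedar, ash, reed, yew, daisy}, right has 4 {ivy, plum, fir, sage}.
    Root daisy: left subtree has 4 nodes {cedar, ash, reed, yew}, right has 0 { }.
      Root yew: left subtree has 3 nodes {cedar, ash, reed}, right has 0 { }.
        Root reed: left subtree has 2 nodes {cedar, ash}, right has 0 { }.
          Root ash: left subtree has 1 node {cedar}, right has 0 { }.
    Root sage: left subtree has 3 nodes {ivy, plum, fir}, right has 0 { }.
      Root ivy: left subtree has 0 nodes { }, right has 2 {plum, fir}.
        Root plum: left subtree has 0 nodes { }, right has 1 {fir}.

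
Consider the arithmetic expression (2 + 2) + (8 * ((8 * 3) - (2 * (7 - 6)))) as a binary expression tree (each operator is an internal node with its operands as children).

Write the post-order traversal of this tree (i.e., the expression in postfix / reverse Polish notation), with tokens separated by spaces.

2 2 + 8 8 3 * 2 7 6 - * - * +

Post-order on an expression tree gives postfix notation: for each operator, emit left operand, right operand, then the operator.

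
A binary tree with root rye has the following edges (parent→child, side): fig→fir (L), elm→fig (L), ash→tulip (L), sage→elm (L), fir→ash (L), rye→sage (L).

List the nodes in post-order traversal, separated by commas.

tulip, ash, fir, fig, elm, sage, rye

Post-order visits the left subtree, then the right subtree, then the node.
At rye: go left to sage.
  At sage: go left to elm.
    At elm: go left to fig.
      At fig: go left to fir.
        At fir: go left to ash.
          At ash: go left to tulip.
            tulip is a leaf — visit tulip.
          At ash: no right child.
          Visit ash.
        At fir: no right child.
        Visit fir.
      At fig: no right child.
      Visit fig.
    At elm: no right child.
    Visit elm.
  At sage: no right child.
  Visit sage.
At rye: no right child.
Visit rye.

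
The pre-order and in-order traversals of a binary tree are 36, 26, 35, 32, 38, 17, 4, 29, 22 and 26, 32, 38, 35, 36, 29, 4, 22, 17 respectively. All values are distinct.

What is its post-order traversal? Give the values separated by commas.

The first element of pre-order is the root; it splits in-order into left and right subtrees.
Root 36: left subtree has 4 nodes {26, 32, 38, 35}, right has 4 {29, 4, 22, 17}.
  Root 26: left subtree has 0 nodes { }, right has 3 {32, 38, 35}.
    Root 35: left subtree has 2 nodes {32, 38}, right has 0 { }.
      Root 32: left subtree has 0 nodes { }, right has 1 {38}.
  Root 17: left subtree has 3 nodes {29, 4, 22}, right has 0 { }.
    Root 4: left subtree has 1 node {29}, right has 1 {22}.

38, 32, 35, 26, 29, 22, 4, 17, 36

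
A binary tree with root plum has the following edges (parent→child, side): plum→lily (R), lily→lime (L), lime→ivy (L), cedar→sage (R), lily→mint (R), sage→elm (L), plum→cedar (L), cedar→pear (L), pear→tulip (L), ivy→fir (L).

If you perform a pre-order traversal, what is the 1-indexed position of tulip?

4

Pre-order visits the node, then its left subtree, then its right subtree.
Visit plum.
At plum: go left to cedar.
  Visit cedar.
  At cedar: go left to pear.
    Visit pear.
    At pear: go left to tulip.
      tulip is a leaf — visit tulip.
    At pear: no right child.
  At cedar: go right to sage.
    Visit sage.
    At sage: go left to elm.
      elm is a leaf — visit elm.
    At sage: no right child.
At plum: go right to lily.
  Visit lily.
  At lily: go left to lime.
    Visit lime.
    At lime: go left to ivy.
      Visit ivy.
      At ivy: go left to fir.
        fir is a leaf — visit fir.
      At ivy: no right child.
    At lime: no right child.
  At lily: go right to mint.
    mint is a leaf — visit mint.
Full pre-order sequence: plum, cedar, pear, tulip, sage, elm, lily, lime, ivy, fir, mint.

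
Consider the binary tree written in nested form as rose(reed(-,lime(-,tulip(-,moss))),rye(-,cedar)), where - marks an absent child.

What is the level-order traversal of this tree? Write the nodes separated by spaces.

Level-order visits nodes level by level from the root, left to right within each level.
Level 0: rose
Level 1: reed, rye
Level 2: lime, cedar
Level 3: tulip
Level 4: moss

rose reed rye lime cedar tulip moss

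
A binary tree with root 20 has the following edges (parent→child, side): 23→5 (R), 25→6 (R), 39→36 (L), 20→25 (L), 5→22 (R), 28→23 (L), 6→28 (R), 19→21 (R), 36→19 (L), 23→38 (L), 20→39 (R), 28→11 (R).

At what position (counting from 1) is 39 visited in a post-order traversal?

Post-order visits the left subtree, then the right subtree, then the node.
At 20: go left to 25.
  At 25: no left child.
  At 25: go right to 6.
    At 6: no left child.
    At 6: go right to 28.
      At 28: go left to 23.
        At 23: go left to 38.
          38 is a leaf — visit 38.
        At 23: go right to 5.
          At 5: no left child.
          At 5: go right to 22.
            22 is a leaf — visit 22.
          Visit 5.
        Visit 23.
      At 28: go right to 11.
        11 is a leaf — visit 11.
      Visit 28.
    Visit 6.
  Visit 25.
At 20: go right to 39.
  At 39: go left to 36.
    At 36: go left to 19.
      At 19: no left child.
      At 19: go right to 21.
        21 is a leaf — visit 21.
      Visit 19.
    At 36: no right child.
    Visit 36.
  At 39: no right child.
  Visit 39.
Visit 20.
Full post-order sequence: 38, 22, 5, 23, 11, 28, 6, 25, 21, 19, 36, 39, 20.

12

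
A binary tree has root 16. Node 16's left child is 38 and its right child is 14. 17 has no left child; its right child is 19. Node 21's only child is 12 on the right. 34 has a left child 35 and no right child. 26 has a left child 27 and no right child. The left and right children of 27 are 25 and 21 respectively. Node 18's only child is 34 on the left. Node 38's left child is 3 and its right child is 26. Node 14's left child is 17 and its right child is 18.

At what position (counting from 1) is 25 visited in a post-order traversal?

Post-order visits the left subtree, then the right subtree, then the node.
At 16: go left to 38.
  At 38: go left to 3.
    3 is a leaf — visit 3.
  At 38: go right to 26.
    At 26: go left to 27.
      At 27: go left to 25.
        25 is a leaf — visit 25.
      At 27: go right to 21.
        At 21: no left child.
        At 21: go right to 12.
          12 is a leaf — visit 12.
        Visit 21.
      Visit 27.
    At 26: no right child.
    Visit 26.
  Visit 38.
At 16: go right to 14.
  At 14: go left to 17.
    At 17: no left child.
    At 17: go right to 19.
      19 is a leaf — visit 19.
    Visit 17.
  At 14: go right to 18.
    At 18: go left to 34.
      At 34: go left to 35.
        35 is a leaf — visit 35.
      At 34: no right child.
      Visit 34.
    At 18: no right child.
    Visit 18.
  Visit 14.
Visit 16.
Full post-order sequence: 3, 25, 12, 21, 27, 26, 38, 19, 17, 35, 34, 18, 14, 16.

2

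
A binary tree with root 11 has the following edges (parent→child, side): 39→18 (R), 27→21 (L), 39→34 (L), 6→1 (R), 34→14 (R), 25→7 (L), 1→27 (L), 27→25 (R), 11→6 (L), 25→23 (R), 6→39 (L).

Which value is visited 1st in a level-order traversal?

11

Level-order visits nodes level by level from the root, left to right within each level.
Level 0: 11
Level 1: 6
Level 2: 39, 1
Level 3: 34, 18, 27
Level 4: 14, 21, 25
Level 5: 7, 23
Full level-order sequence: 11, 6, 39, 1, 34, 18, 27, 14, 21, 25, 7, 23.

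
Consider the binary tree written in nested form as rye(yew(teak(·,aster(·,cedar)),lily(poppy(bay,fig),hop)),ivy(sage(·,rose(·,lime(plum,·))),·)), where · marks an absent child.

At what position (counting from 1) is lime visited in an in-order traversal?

14

In-order visits the left subtree, then the node, then the right subtree.
At rye: go left to yew.
  At yew: go left to teak.
    At teak: no left child.
    Visit teak.
    At teak: go right to aster.
      At aster: no left child.
      Visit aster.
      At aster: go right to cedar.
        cedar is a leaf — visit cedar.
  Visit yew.
  At yew: go right to lily.
    At lily: go left to poppy.
      At poppy: go left to bay.
        bay is a leaf — visit bay.
      Visit poppy.
      At poppy: go right to fig.
        fig is a leaf — visit fig.
    Visit lily.
    At lily: go right to hop.
      hop is a leaf — visit hop.
Visit rye.
At rye: go right to ivy.
  At ivy: go left to sage.
    At sage: no left child.
    Visit sage.
    At sage: go right to rose.
      At rose: no left child.
      Visit rose.
      At rose: go right to lime.
        At lime: go left to plum.
          plum is a leaf — visit plum.
        Visit lime.
        At lime: no right child.
  Visit ivy.
  At ivy: no right child.
Full in-order sequence: teak, aster, cedar, yew, bay, poppy, fig, lily, hop, rye, sage, rose, plum, lime, ivy.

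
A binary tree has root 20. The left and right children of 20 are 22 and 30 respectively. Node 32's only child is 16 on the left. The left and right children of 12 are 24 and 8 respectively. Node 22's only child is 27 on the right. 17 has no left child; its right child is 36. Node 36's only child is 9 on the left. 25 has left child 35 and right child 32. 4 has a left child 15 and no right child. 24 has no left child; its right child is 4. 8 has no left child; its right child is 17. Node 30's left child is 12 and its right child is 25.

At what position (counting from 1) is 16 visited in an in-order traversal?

In-order visits the left subtree, then the node, then the right subtree.
At 20: go left to 22.
  At 22: no left child.
  Visit 22.
  At 22: go right to 27.
    27 is a leaf — visit 27.
Visit 20.
At 20: go right to 30.
  At 30: go left to 12.
    At 12: go left to 24.
      At 24: no left child.
      Visit 24.
      At 24: go right to 4.
        At 4: go left to 15.
          15 is a leaf — visit 15.
        Visit 4.
        At 4: no right child.
    Visit 12.
    At 12: go right to 8.
      At 8: no left child.
      Visit 8.
      At 8: go right to 17.
        At 17: no left child.
        Visit 17.
        At 17: go right to 36.
          At 36: go left to 9.
            9 is a leaf — visit 9.
          Visit 36.
          At 36: no right child.
  Visit 30.
  At 30: go right to 25.
    At 25: go left to 35.
      35 is a leaf — visit 35.
    Visit 25.
    At 25: go right to 32.
      At 32: go left to 16.
        16 is a leaf — visit 16.
      Visit 32.
      At 32: no right child.
Full in-order sequence: 22, 27, 20, 24, 15, 4, 12, 8, 17, 9, 36, 30, 35, 25, 16, 32.

15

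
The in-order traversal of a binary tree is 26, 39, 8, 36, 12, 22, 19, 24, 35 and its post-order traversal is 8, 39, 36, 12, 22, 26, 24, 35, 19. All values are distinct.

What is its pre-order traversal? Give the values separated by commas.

The last element of post-order is the root; it splits in-order into left and right subtrees.
Root 19: left subtree has 6 nodes {26, 39, 8, 36, 12, 22}, right has 2 {24, 35}.
  Root 26: left subtree has 0 nodes { }, right has 5 {39, 8, 36, 12, 22}.
    Root 22: left subtree has 4 nodes {39, 8, 36, 12}, right has 0 { }.
      Root 12: left subtree has 3 nodes {39, 8, 36}, right has 0 { }.
        Root 36: left subtree has 2 nodes {39, 8}, right has 0 { }.
          Root 39: left subtree has 0 nodes { }, right has 1 {8}.
  Root 35: left subtree has 1 node {24}, right has 0 { }.

19, 26, 22, 12, 36, 39, 8, 35, 24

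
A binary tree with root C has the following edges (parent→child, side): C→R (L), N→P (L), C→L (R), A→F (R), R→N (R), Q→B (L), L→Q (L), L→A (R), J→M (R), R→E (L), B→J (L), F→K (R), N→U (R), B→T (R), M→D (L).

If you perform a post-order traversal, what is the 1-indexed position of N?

4

Post-order visits the left subtree, then the right subtree, then the node.
At C: go left to R.
  At R: go left to E.
    E is a leaf — visit E.
  At R: go right to N.
    At N: go left to P.
      P is a leaf — visit P.
    At N: go right to U.
      U is a leaf — visit U.
    Visit N.
  Visit R.
At C: go right to L.
  At L: go left to Q.
    At Q: go left to B.
      At B: go left to J.
        At J: no left child.
        At J: go right to M.
          At M: go left to D.
            D is a leaf — visit D.
          At M: no right child.
          Visit M.
        Visit J.
      At B: go right to T.
        T is a leaf — visit T.
      Visit B.
    At Q: no right child.
    Visit Q.
  At L: go right to A.
    At A: no left child.
    At A: go right to F.
      At F: no left child.
      At F: go right to K.
        K is a leaf — visit K.
      Visit F.
    Visit A.
  Visit L.
Visit C.
Full post-order sequence: E, P, U, N, R, D, M, J, T, B, Q, K, F, A, L, C.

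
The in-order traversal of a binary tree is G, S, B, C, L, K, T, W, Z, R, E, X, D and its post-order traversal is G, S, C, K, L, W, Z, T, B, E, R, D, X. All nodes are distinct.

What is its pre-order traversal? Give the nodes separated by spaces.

The last element of post-order is the root; it splits in-order into left and right subtrees.
Root X: left subtree has 11 nodes {G, S, B, C, L, K, T, W, Z, R, E}, right has 1 {D}.
  Root R: left subtree has 9 nodes {G, S, B, C, L, K, T, W, Z}, right has 1 {E}.
    Root B: left subtree has 2 nodes {G, S}, right has 6 {C, L, K, T, W, Z}.
      Root S: left subtree has 1 node {G}, right has 0 { }.
      Root T: left subtree has 3 nodes {C, L, K}, right has 2 {W, Z}.
        Root L: left subtree has 1 node {C}, right has 1 {K}.
        Root Z: left subtree has 1 node {W}, right has 0 { }.

X R B S G T L C K Z W E D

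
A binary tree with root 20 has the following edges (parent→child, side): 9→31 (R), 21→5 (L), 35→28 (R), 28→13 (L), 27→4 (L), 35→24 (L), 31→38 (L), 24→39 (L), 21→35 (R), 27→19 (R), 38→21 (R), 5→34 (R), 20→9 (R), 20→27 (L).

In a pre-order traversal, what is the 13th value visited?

Pre-order visits the node, then its left subtree, then its right subtree.
Visit 20.
At 20: go left to 27.
  Visit 27.
  At 27: go left to 4.
    4 is a leaf — visit 4.
  At 27: go right to 19.
    19 is a leaf — visit 19.
At 20: go right to 9.
  Visit 9.
  At 9: no left child.
  At 9: go right to 31.
    Visit 31.
    At 31: go left to 38.
      Visit 38.
      At 38: no left child.
      At 38: go right to 21.
        Visit 21.
        At 21: go left to 5.
          Visit 5.
          At 5: no left child.
          At 5: go right to 34.
            34 is a leaf — visit 34.
        At 21: go right to 35.
          Visit 35.
          At 35: go left to 24.
            Visit 24.
            At 24: go left to 39.
              39 is a leaf — visit 39.
            At 24: no right child.
          At 35: go right to 28.
            Visit 28.
            At 28: go left to 13.
              13 is a leaf — visit 13.
            At 28: no right child.
    At 31: no right child.
Full pre-order sequence: 20, 27, 4, 19, 9, 31, 38, 21, 5, 34, 35, 24, 39, 28, 13.

39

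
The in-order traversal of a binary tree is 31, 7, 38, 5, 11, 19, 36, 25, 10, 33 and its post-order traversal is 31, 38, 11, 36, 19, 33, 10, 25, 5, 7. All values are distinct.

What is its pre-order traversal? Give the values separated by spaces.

7 31 5 38 25 19 11 36 10 33

The last element of post-order is the root; it splits in-order into left and right subtrees.
Root 7: left subtree has 1 node {31}, right has 8 {38, 5, 11, 19, 36, 25, 10, 33}.
  Root 5: left subtree has 1 node {38}, right has 6 {11, 19, 36, 25, 10, 33}.
    Root 25: left subtree has 3 nodes {11, 19, 36}, right has 2 {10, 33}.
      Root 19: left subtree has 1 node {11}, right has 1 {36}.
      Root 10: left subtree has 0 nodes { }, right has 1 {33}.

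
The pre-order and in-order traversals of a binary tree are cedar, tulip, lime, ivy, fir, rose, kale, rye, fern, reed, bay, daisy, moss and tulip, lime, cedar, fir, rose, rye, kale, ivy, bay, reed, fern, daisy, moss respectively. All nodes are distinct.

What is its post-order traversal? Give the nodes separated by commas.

lime, tulip, rye, kale, rose, fir, bay, reed, moss, daisy, fern, ivy, cedar

The first element of pre-order is the root; it splits in-order into left and right subtrees.
Root cedar: left subtree has 2 nodes {tulip, lime}, right has 10 {fir, rose, rye, kale, ivy, bay, reed, fern, daisy, moss}.
  Root tulip: left subtree has 0 nodes { }, right has 1 {lime}.
  Root ivy: left subtree has 4 nodes {fir, rose, rye, kale}, right has 5 {bay, reed, fern, daisy, moss}.
    Root fir: left subtree has 0 nodes { }, right has 3 {rose, rye, kale}.
      Root rose: left subtree has 0 nodes { }, right has 2 {rye, kale}.
        Root kale: left subtree has 1 node {rye}, right has 0 { }.
    Root fern: left subtree has 2 nodes {bay, reed}, right has 2 {daisy, moss}.
      Root reed: left subtree has 1 node {bay}, right has 0 { }.
      Root daisy: left subtree has 0 nodes { }, right has 1 {moss}.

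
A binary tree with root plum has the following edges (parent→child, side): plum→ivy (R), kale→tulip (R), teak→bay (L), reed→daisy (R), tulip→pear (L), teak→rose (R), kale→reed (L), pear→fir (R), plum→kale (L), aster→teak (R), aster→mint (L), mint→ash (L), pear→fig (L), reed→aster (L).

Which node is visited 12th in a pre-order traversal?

Pre-order visits the node, then its left subtree, then its right subtree.
Visit plum.
At plum: go left to kale.
  Visit kale.
  At kale: go left to reed.
    Visit reed.
    At reed: go left to aster.
      Visit aster.
      At aster: go left to mint.
        Visit mint.
        At mint: go left to ash.
          ash is a leaf — visit ash.
        At mint: no right child.
      At aster: go right to teak.
        Visit teak.
        At teak: go left to bay.
          bay is a leaf — visit bay.
        At teak: go right to rose.
          rose is a leaf — visit rose.
    At reed: go right to daisy.
      daisy is a leaf — visit daisy.
  At kale: go right to tulip.
    Visit tulip.
    At tulip: go left to pear.
      Visit pear.
      At pear: go left to fig.
        fig is a leaf — visit fig.
      At pear: go right to fir.
        fir is a leaf — visit fir.
    At tulip: no right child.
At plum: go right to ivy.
  ivy is a leaf — visit ivy.
Full pre-order sequence: plum, kale, reed, aster, mint, ash, teak, bay, rose, daisy, tulip, pear, fig, fir, ivy.

pear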